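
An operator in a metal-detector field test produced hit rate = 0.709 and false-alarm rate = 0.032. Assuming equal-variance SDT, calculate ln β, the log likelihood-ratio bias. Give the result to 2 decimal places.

ln β = 1.56

z(0.709) = 0.550, z(0.032) = -1.852
ln β = −½·[z(H)² − z(FA)²] = −0.5 × (0.303 − 3.430) = 1.5635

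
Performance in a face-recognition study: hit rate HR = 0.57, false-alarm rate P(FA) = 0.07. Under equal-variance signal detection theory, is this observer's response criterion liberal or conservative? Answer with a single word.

conservative

z(H) = 0.176, z(FA) = -1.476
c = −½·(z(H) + z(FA)) = 0.650
c > 0 → conservative criterion (biased toward responding “no”).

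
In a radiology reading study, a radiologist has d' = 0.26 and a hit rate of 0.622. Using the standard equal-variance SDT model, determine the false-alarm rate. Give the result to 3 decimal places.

z(hit rate) = z(0.622) = 0.3107
z(FA) = z(H) − d' = 0.3107 − 0.26 = 0.0507
false-alarm rate = Φ(0.0507) = 0.5202

false-alarm rate = 0.520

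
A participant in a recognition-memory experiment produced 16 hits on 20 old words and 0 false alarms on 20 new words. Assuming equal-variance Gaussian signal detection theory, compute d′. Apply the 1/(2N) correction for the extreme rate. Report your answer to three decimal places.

d′ = 2.802

The false-alarm rate is 0/20 = 0, so apply the 1/(2N) correction: FA → 1/(2·20) = 0.02500.
z(H) = z(0.80000) = 0.8416
z(FA) = z(0.02500) = -1.9600
d' = 0.8416 − (-1.9600) = 2.8016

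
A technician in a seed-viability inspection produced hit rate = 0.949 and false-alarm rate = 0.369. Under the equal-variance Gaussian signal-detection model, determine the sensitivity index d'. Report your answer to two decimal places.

d' = 1.97

z(H) = z(0.949) = 1.6352
z(FA) = z(0.369) = -0.3345
d' = z(H) − z(FA) = 1.6352 − (-0.3345) = 1.9697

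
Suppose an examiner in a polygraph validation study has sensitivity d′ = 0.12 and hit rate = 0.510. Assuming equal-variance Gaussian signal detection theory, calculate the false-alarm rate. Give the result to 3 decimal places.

z(hit rate) = z(0.510) = 0.0251
z(FA) = z(H) − d' = 0.0251 − 0.12 = -0.0949
false-alarm rate = Φ(-0.0949) = 0.4622

false-alarm rate = 0.462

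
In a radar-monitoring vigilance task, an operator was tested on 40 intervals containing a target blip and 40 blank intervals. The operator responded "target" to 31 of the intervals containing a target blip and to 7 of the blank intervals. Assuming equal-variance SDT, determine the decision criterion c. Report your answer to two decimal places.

H = 31/40 = 0.7750
FA = 7/40 = 0.1750
Φ⁻¹(0.7750) = 0.7554, Φ⁻¹(0.1750) = -0.9346
c = −½·[z(H) + z(FA)] = −0.5 × (0.7554 + (-0.9346)) = 0.0896

c = 0.09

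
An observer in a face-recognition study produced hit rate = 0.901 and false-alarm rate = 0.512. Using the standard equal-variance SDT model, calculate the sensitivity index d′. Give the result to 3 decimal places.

z(0.901) = 1.2873, z(0.512) = 0.0301
d' = z(H) − z(FA) = 1.2873 − 0.0301 = 1.2572

d′ = 1.257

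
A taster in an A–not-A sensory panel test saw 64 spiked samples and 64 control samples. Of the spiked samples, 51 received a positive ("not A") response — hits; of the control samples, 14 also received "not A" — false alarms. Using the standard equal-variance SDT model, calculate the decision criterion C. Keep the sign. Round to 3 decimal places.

C = -0.027

H = 51/64 = 0.7969
FA = 14/64 = 0.2188
z(H) = z(0.7969) = 0.8306
z(FA) = z(0.2188) = -0.7763
c = −½·[z(H) + z(FA)] = −0.5 × (0.8306 + (-0.7763)) = -0.02715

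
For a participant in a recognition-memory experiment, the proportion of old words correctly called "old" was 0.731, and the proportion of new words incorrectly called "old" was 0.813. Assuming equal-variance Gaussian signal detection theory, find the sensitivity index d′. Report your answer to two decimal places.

d′ = -0.27

z(0.731) = 0.616, z(0.813) = 0.889
d' = z(H) − z(FA) = 0.616 − 0.889 = -0.273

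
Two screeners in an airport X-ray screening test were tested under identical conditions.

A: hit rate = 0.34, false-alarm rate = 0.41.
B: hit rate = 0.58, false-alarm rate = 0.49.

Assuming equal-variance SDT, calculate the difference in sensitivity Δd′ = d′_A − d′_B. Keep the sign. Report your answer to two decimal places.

Δd′ = -0.41

A: z(0.34) = -0.412, z(0.41) = -0.228, d' = -0.184
B: z(0.58) = 0.202, z(0.49) = -0.025, d' = 0.227
Δd' = d'_A − d'_B = -0.184 − 0.227 = -0.411
B has the higher sensitivity.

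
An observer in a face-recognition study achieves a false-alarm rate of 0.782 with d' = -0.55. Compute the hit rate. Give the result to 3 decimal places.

z(false-alarm rate) = z(0.782) = 0.7790
z(H) = z(FA) + d' = 0.7790 + (-0.55) = 0.2290
hit rate = Φ(0.2290) = 0.5906

hit rate = 0.591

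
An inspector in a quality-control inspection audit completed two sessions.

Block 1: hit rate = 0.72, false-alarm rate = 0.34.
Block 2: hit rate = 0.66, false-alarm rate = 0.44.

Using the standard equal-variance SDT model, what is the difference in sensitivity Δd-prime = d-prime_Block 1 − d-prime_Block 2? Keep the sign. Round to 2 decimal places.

Block 1: z(0.72) = 0.583, z(0.34) = -0.412, d' = 0.995
Block 2: z(0.66) = 0.412, z(0.44) = -0.151, d' = 0.563
Δd' = d'_Block 1 − d'_Block 2 = 0.995 − 0.563 = 0.432
Block 1 has the higher sensitivity.

Δd-prime = 0.43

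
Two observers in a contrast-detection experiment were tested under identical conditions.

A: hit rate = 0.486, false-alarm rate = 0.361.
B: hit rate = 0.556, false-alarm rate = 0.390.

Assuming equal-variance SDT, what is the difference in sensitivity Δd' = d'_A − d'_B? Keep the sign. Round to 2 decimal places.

Δd' = -0.10

A: z(0.486) = -0.035, z(0.361) = -0.356, d' = 0.321
B: z(0.556) = 0.141, z(0.390) = -0.279, d' = 0.420
Δd' = d'_A − d'_B = 0.321 − 0.420 = -0.099
B has the higher sensitivity.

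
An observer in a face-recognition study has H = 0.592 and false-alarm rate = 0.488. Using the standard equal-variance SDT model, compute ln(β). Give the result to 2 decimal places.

ln β = -0.03

Φ⁻¹(H) = Φ⁻¹(0.592) = 0.233
Φ⁻¹(FA) = Φ⁻¹(0.488) = -0.030
ln β = −½·[z(H)² − z(FA)²] = −0.5 × (0.054 − 0.001) = -0.0265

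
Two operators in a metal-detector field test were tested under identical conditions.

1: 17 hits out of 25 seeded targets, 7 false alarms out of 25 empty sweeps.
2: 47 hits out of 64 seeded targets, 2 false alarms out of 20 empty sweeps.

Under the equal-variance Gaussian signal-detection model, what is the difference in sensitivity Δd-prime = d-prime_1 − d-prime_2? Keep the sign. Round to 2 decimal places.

1: z(0.6800) = 0.468, z(0.2800) = -0.583, d' = 1.051
2: z(0.7344) = 0.626, z(0.1000) = -1.282, d' = 1.908
Δd' = d'_1 − d'_2 = 1.051 − 1.908 = -0.857
2 has the higher sensitivity.

Δd-prime = -0.86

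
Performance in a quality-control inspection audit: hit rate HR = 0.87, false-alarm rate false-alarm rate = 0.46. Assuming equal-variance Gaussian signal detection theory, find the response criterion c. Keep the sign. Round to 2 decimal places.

z(H) = z(0.87) = 1.126
z(FA) = z(0.46) = -0.100
c = −½·[z(H) + z(FA)] = −0.5 × (1.126 + (-0.100)) = -0.513
c < 0: the inspector has a liberal response bias.

c = -0.51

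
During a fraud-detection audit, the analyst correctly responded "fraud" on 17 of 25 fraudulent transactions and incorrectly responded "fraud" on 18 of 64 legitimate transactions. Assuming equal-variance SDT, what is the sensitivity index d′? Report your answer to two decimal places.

H = 17/25 = 0.6800
FA = 18/64 = 0.2812
z(H) = 0.4677
z(FA) = -0.5793
d' = z(H) − z(FA) = 0.4677 − (-0.5793) = 1.0470

d′ = 1.05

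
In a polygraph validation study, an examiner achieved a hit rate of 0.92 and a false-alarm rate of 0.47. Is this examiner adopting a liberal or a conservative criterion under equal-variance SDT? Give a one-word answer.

liberal

z(H) = 1.405, z(FA) = -0.075
c = −½·(z(H) + z(FA)) = -0.665
c < 0 → liberal criterion (biased toward responding “yes”).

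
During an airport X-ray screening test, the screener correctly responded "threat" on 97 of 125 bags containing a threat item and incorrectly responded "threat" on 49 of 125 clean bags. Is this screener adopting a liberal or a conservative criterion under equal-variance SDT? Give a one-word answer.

z(H) = 0.759, z(FA) = -0.274
c = −½·(z(H) + z(FA)) = -0.2425
c < 0 → liberal criterion (biased toward responding “yes”).

liberal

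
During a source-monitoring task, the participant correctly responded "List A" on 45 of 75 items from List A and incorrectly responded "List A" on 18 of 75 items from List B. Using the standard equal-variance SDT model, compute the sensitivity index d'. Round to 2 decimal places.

H = 45/75 = 0.6000
FA = 18/75 = 0.2400
Φ⁻¹(0.6000) = 0.253, Φ⁻¹(0.2400) = -0.706
d' = z(H) − z(FA) = 0.253 − (-0.706) = 0.959

d' = 0.96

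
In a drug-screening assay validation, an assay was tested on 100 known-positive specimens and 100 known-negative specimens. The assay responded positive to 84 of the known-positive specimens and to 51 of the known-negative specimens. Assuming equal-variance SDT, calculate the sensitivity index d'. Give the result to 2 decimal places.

H = 84/100 = 0.8400
FA = 51/100 = 0.5100
z(H) = z(0.8400) = 0.994
z(FA) = z(0.5100) = 0.025
d' = z(H) − z(FA) = 0.994 − 0.025 = 0.969

d' = 0.97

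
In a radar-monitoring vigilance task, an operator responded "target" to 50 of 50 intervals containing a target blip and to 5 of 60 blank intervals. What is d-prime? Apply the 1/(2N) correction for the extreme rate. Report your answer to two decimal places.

The hit rate is 50/50 = 1, so apply the 1/(2N) correction: H → 1 − 1/(2·50) = 0.99000.
z(H) = z(0.99000) = 2.326
z(FA) = z(0.08333) = -1.383
d' = 2.326 − (-1.383) = 3.709

d-prime = 3.71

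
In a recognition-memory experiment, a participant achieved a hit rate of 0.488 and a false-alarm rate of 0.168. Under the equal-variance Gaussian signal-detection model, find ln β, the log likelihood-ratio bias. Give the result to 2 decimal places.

z(H) = z(0.488) = -0.030
z(FA) = z(0.168) = -0.962
ln β = −½·[z(H)² − z(FA)²] = −0.5 × (0.001 − 0.925) = 0.462

ln β = 0.46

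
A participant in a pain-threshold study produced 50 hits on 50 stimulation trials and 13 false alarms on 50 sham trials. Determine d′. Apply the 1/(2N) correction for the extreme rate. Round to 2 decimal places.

The hit rate is 50/50 = 1, so apply the 1/(2N) correction: H → 1 − 1/(2·50) = 0.99000.
z(H) = z(0.99000) = 2.326
z(FA) = z(0.26000) = -0.643
d' = 2.326 − (-0.643) = 2.969

d′ = 2.97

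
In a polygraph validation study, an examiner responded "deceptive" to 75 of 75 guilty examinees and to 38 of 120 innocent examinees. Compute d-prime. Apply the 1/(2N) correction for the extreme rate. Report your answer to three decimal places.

The hit rate is 75/75 = 1, so apply the 1/(2N) correction: H → 1 − 1/(2·75) = 0.99333.
z(H) = z(0.99333) = 2.4746
z(FA) = z(0.31667) = -0.4770
d' = 2.4746 − (-0.4770) = 2.9516

d-prime = 2.952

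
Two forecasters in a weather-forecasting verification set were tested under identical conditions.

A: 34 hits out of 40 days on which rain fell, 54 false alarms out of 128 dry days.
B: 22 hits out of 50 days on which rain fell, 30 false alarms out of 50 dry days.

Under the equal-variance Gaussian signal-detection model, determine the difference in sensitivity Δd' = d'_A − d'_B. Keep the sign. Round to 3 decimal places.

A: z(0.8500) = 1.0364, z(0.4219) = -0.1970, d' = 1.2334
B: z(0.4400) = -0.1510, z(0.6000) = 0.2533, d' = -0.4043
Δd' = d'_A − d'_B = 1.2334 − (-0.4043) = 1.6377
A has the higher sensitivity.

Δd' = 1.638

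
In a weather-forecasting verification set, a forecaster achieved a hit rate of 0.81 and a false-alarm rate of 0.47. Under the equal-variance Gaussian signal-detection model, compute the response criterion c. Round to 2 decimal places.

c = -0.40

Φ⁻¹(H) = 0.8779
Φ⁻¹(FA) = -0.0753
c = −½·[z(H) + z(FA)] = −0.5 × (0.8779 + (-0.0753)) = -0.4013
c < 0: the forecaster has a liberal response bias.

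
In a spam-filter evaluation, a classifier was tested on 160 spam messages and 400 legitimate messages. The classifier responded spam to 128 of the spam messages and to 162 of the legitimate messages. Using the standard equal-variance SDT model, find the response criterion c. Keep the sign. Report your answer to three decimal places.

H = 128/160 = 0.8000
FA = 162/400 = 0.4050
z(0.8000) = 0.8416, z(0.4050) = -0.2404
c = −½·[z(H) + z(FA)] = −0.5 × (0.8416 + (-0.2404)) = -0.3006

c = -0.301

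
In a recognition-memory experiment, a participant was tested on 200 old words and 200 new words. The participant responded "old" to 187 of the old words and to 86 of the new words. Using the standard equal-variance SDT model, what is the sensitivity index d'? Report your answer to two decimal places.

H = 187/200 = 0.9350
FA = 86/200 = 0.4300
z(0.9350) = 1.514, z(0.4300) = -0.176
d' = z(H) − z(FA) = 1.514 − (-0.176) = 1.690

d' = 1.69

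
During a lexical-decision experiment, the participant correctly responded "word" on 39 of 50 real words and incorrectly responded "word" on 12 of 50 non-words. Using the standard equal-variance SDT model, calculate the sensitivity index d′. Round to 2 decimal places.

d′ = 1.48

H = 39/50 = 0.7800
FA = 12/50 = 0.2400
z(H) = 0.7722
z(FA) = -0.7063
d' = z(H) − z(FA) = 0.7722 − (-0.7063) = 1.4785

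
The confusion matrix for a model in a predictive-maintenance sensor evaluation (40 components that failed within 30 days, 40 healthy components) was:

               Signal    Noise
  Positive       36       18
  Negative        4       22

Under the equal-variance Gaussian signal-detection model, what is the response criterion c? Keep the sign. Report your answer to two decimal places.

H = 36/40 = 0.9000
FA = 18/40 = 0.4500
Φ⁻¹(H) = 1.2816
Φ⁻¹(FA) = -0.1257
c = −½·[z(H) + z(FA)] = −0.5 × (1.2816 + (-0.1257)) = -0.57795
c < 0: the model has a liberal response bias.

c = -0.58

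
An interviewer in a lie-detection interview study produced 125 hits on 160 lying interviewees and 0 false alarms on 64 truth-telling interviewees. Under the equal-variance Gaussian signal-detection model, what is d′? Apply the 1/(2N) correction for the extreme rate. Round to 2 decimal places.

The false-alarm rate is 0/64 = 0, so apply the 1/(2N) correction: FA → 1/(2·64) = 0.00781.
z(H) = z(0.78125) = 0.776
z(FA) = z(0.00781) = -2.418
d' = 0.776 − (-2.418) = 3.194

d′ = 3.19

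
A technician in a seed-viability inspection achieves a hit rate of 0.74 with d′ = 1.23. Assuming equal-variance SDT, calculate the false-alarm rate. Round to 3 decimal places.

z(hit rate) = z(0.74) = 0.6433
z(FA) = z(H) − d' = 0.6433 − 1.23 = -0.5867
false-alarm rate = Φ(-0.5867) = 0.2787

false-alarm rate = 0.279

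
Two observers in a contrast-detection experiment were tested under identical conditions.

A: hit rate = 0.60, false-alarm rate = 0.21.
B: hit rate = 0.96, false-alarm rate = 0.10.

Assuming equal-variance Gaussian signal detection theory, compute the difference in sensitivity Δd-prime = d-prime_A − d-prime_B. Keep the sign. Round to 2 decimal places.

A: z(0.60) = 0.253, z(0.21) = -0.806, d' = 1.059
B: z(0.96) = 1.751, z(0.10) = -1.282, d' = 3.033
Δd' = d'_A − d'_B = 1.059 − 3.033 = -1.974
B has the higher sensitivity.

Δd-prime = -1.97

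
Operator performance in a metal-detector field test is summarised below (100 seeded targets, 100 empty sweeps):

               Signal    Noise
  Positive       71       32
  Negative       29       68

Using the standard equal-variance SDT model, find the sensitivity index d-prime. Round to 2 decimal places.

d-prime = 1.02

H = 71/100 = 0.7100
FA = 32/100 = 0.3200
z(0.7100) = 0.5534, z(0.3200) = -0.4677
d' = z(H) − z(FA) = 0.5534 − (-0.4677) = 1.0211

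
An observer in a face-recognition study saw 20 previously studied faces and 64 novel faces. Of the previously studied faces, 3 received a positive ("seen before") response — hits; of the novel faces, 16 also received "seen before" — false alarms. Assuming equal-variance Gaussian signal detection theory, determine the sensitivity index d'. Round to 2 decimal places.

d' = -0.36

H = 3/20 = 0.1500
FA = 16/64 = 0.2500
Φ⁻¹(H) = -1.036
Φ⁻¹(FA) = -0.674
d' = z(H) − z(FA) = -1.036 − (-0.674) = -0.362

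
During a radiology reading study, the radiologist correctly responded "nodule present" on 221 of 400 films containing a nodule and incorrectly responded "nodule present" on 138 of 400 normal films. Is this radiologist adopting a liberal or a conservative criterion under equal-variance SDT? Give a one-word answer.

z(H) = 0.132, z(FA) = -0.399
c = −½·(z(H) + z(FA)) = 0.1335
c > 0 → conservative criterion (biased toward responding “no”).

conservative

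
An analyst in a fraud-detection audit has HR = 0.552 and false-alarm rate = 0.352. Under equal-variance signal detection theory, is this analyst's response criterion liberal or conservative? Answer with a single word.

z(H) = 0.131, z(FA) = -0.380
c = −½·(z(H) + z(FA)) = 0.1245
c > 0 → conservative criterion (biased toward responding “no”).

conservative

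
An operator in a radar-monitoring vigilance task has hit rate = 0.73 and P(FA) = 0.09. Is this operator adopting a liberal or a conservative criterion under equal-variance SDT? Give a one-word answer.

z(H) = 0.613, z(FA) = -1.341
c = −½·(z(H) + z(FA)) = 0.364
c > 0 → conservative criterion (biased toward responding “no”).

conservative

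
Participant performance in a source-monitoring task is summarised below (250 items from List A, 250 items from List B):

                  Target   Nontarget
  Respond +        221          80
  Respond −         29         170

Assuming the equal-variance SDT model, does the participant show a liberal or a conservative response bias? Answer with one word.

z(H) = 1.195, z(FA) = -0.468
c = −½·(z(H) + z(FA)) = -0.3635
c < 0 → liberal criterion (biased toward responding “yes”).

liberal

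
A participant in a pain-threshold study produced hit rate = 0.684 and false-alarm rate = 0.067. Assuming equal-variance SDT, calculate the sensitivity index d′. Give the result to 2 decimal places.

d′ = 1.98

Φ⁻¹(0.684) = 0.4789, Φ⁻¹(0.067) = -1.4985
d' = z(H) − z(FA) = 0.4789 − (-1.4985) = 1.9774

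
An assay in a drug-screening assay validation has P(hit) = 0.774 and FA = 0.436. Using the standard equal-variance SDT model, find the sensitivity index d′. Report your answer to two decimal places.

z(H) = z(0.774) = 0.752
z(FA) = z(0.436) = -0.161
d' = z(H) − z(FA) = 0.752 − (-0.161) = 0.913

d′ = 0.91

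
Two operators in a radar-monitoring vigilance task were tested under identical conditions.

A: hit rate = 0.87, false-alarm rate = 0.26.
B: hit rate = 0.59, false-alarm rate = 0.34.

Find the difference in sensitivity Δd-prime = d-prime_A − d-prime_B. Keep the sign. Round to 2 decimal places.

A: z(0.87) = 1.126, z(0.26) = -0.643, d' = 1.769
B: z(0.59) = 0.228, z(0.34) = -0.412, d' = 0.640
Δd' = d'_A − d'_B = 1.769 − 0.640 = 1.129
A has the higher sensitivity.

Δd-prime = 1.13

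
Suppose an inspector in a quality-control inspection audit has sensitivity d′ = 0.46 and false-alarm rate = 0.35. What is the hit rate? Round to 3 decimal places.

hit rate = 0.530

z(false-alarm rate) = z(0.35) = -0.3853
z(H) = z(FA) + d' = -0.3853 + 0.46 = 0.0747
hit rate = Φ(0.0747) = 0.5298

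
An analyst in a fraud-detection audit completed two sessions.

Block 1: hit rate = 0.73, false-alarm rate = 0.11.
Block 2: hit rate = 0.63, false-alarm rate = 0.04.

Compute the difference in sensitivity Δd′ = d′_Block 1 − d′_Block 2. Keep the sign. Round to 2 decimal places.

Δd′ = -0.24

Block 1: z(0.73) = 0.613, z(0.11) = -1.227, d' = 1.840
Block 2: z(0.63) = 0.332, z(0.04) = -1.751, d' = 2.083
Δd' = d'_Block 1 − d'_Block 2 = 1.840 − 2.083 = -0.243
Block 2 has the higher sensitivity.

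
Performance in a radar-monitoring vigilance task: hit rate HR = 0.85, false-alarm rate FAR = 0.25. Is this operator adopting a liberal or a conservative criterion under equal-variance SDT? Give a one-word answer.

liberal

z(H) = 1.036, z(FA) = -0.674
c = −½·(z(H) + z(FA)) = -0.181
c < 0 → liberal criterion (biased toward responding “yes”).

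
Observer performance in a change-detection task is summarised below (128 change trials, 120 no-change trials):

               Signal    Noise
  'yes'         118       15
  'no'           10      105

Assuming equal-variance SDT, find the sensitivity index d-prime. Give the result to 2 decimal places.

H = 118/128 = 0.9219
FA = 15/120 = 0.1250
Φ⁻¹(0.9219) = 1.418, Φ⁻¹(0.1250) = -1.150
d' = z(H) − z(FA) = 1.418 − (-1.150) = 2.568

d-prime = 2.57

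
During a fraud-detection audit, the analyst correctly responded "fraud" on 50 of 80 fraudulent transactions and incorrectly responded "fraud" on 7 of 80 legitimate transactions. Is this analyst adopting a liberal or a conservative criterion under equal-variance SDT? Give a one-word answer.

conservative

z(H) = 0.319, z(FA) = -1.356
c = −½·(z(H) + z(FA)) = 0.5185
c > 0 → conservative criterion (biased toward responding “no”).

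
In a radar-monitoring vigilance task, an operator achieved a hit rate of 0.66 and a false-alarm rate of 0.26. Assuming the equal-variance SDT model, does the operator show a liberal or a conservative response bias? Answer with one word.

conservative

z(H) = 0.412, z(FA) = -0.643
c = −½·(z(H) + z(FA)) = 0.1155
c > 0 → conservative criterion (biased toward responding “no”).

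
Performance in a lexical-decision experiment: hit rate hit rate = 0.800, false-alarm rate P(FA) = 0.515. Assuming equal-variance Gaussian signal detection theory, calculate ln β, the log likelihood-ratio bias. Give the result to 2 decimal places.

z(H) = z(0.800) = 0.842
z(FA) = z(0.515) = 0.038
ln β = −½·[z(H)² − z(FA)²] = −0.5 × (0.709 − 0.001) = -0.354

ln β = -0.35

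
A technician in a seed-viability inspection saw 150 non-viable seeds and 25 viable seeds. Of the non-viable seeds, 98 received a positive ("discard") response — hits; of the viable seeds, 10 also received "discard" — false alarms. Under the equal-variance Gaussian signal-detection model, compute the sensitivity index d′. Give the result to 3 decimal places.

H = 98/150 = 0.6533
FA = 10/25 = 0.4000
z(0.6533) = 0.3942, z(0.4000) = -0.2533
d' = z(H) − z(FA) = 0.3942 − (-0.2533) = 0.6475

d′ = 0.648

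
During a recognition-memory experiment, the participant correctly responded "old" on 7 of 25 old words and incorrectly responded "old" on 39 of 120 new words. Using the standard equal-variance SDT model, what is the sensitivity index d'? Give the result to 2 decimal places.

H = 7/25 = 0.2800
FA = 39/120 = 0.3250
z(H) = -0.583
z(FA) = -0.454
d' = z(H) − z(FA) = -0.583 − (-0.454) = -0.129

d' = -0.13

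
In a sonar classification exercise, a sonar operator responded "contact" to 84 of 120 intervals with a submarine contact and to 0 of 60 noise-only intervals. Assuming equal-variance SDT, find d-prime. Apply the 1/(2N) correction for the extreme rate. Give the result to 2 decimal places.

The false-alarm rate is 0/60 = 0, so apply the 1/(2N) correction: FA → 1/(2·60) = 0.00833.
z(H) = z(0.70000) = 0.524
z(FA) = z(0.00833) = -2.394
d' = 0.524 − (-2.394) = 2.918

d-prime = 2.92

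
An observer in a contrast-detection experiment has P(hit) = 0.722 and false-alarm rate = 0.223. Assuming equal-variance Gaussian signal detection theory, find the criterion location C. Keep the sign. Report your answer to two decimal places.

z(H) = z(0.722) = 0.589
z(FA) = z(0.223) = -0.762
c = −½·[z(H) + z(FA)] = −0.5 × (0.589 + (-0.762)) = 0.0865
c > 0: the observer has a conservative response bias.

C = 0.09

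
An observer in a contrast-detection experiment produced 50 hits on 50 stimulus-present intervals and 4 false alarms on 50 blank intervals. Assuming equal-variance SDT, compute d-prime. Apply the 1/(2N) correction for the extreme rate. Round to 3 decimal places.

d-prime = 3.731

The hit rate is 50/50 = 1, so apply the 1/(2N) correction: H → 1 − 1/(2·50) = 0.99000.
z(H) = z(0.99000) = 2.3263
z(FA) = z(0.08000) = -1.4051
d' = 2.3263 − (-1.4051) = 3.7314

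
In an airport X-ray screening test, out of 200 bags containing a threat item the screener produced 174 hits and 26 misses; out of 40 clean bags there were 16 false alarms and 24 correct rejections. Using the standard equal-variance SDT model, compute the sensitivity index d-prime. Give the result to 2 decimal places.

d-prime = 1.38

H = 174/200 = 0.8700
FA = 16/40 = 0.4000
z(H) = 1.126
z(FA) = -0.253
d' = z(H) − z(FA) = 1.126 − (-0.253) = 1.379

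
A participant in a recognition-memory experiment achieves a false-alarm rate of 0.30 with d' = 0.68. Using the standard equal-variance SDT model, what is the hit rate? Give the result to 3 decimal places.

hit rate = 0.562

z(false-alarm rate) = z(0.30) = -0.5244
z(H) = z(FA) + d' = -0.5244 + 0.68 = 0.1556
hit rate = Φ(0.1556) = 0.5618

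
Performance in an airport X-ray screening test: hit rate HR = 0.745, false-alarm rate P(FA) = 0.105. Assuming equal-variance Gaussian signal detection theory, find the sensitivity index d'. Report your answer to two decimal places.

d' = 1.91

Φ⁻¹(H) = Φ⁻¹(0.745) = 0.659
Φ⁻¹(FA) = Φ⁻¹(0.105) = -1.254
d' = z(H) − z(FA) = 0.659 − (-1.254) = 1.913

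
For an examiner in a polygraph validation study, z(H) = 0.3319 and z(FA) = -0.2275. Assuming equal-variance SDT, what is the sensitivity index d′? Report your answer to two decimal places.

d′ = 0.56

d' = z(H) − z(FA) = 0.3319 − (-0.2275) = 0.5594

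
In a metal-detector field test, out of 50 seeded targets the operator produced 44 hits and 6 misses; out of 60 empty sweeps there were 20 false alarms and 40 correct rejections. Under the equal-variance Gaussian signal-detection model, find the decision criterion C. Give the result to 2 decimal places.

H = 44/50 = 0.8800
FA = 20/60 = 0.3333
z(H) = 1.1750
z(FA) = -0.4308
c = −½·[z(H) + z(FA)] = −0.5 × (1.1750 + (-0.4308)) = -0.3721

C = -0.37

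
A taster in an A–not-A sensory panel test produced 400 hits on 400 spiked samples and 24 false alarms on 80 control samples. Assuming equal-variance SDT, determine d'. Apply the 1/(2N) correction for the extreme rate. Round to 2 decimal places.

d' = 3.55

The hit rate is 400/400 = 1, so apply the 1/(2N) correction: H → 1 − 1/(2·400) = 0.99875.
z(H) = z(0.99875) = 3.023
z(FA) = z(0.30000) = -0.524
d' = 3.023 − (-0.524) = 3.547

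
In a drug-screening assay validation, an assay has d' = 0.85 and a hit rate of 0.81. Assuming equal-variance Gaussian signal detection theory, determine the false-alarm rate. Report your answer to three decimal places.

false-alarm rate = 0.511

z(hit rate) = z(0.81) = 0.8779
z(FA) = z(H) − d' = 0.8779 − 0.85 = 0.0279
false-alarm rate = Φ(0.0279) = 0.5111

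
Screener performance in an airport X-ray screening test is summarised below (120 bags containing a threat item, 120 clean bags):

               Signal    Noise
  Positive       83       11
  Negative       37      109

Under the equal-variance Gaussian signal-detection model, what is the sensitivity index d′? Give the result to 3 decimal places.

H = 83/120 = 0.6917
FA = 11/120 = 0.0917
z(0.6917) = 0.5007, z(0.0917) = -1.3304
d' = z(H) − z(FA) = 0.5007 − (-1.3304) = 1.8311

d′ = 1.831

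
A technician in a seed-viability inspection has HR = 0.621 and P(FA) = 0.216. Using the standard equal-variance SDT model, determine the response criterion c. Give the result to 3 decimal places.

c = 0.239

z(H) = z(0.621) = 0.3081
z(FA) = z(0.216) = -0.7858
c = −½·[z(H) + z(FA)] = −0.5 × (0.3081 + (-0.7858)) = 0.23885
c > 0: the technician has a conservative response bias.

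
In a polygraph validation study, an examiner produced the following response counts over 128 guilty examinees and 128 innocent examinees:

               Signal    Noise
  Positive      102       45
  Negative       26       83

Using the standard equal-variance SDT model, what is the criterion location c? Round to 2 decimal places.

H = 102/128 = 0.7969
FA = 45/128 = 0.3516
z(0.7969) = 0.8306, z(0.3516) = -0.3810
c = −½·[z(H) + z(FA)] = −0.5 × (0.8306 + (-0.3810)) = -0.2248

c = -0.22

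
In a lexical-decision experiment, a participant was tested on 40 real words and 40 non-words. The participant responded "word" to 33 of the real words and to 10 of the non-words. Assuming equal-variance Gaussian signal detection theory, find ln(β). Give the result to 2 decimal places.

ln β = -0.21

H = 33/40 = 0.8250
FA = 10/40 = 0.2500
z(0.8250) = 0.935, z(0.2500) = -0.674
ln β = −½·[z(H)² − z(FA)²] = −0.5 × (0.874 − 0.454) = -0.210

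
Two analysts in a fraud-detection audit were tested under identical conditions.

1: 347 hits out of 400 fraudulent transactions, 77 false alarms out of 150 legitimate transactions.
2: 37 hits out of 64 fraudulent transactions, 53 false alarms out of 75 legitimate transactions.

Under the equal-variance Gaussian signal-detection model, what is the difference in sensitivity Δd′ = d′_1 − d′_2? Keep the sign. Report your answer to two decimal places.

Δd′ = 1.43

1: z(0.8675) = 1.115, z(0.5133) = 0.033, d' = 1.082
2: z(0.5781) = 0.197, z(0.7067) = 0.544, d' = -0.347
Δd' = d'_1 − d'_2 = 1.082 − (-0.347) = 1.429
1 has the higher sensitivity.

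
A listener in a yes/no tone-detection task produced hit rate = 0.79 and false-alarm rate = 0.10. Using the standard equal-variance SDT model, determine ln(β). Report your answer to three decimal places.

z(H) = z(0.79) = 0.8064
z(FA) = z(0.10) = -1.2816
ln β = −½·[z(H)² − z(FA)²] = −0.5 × (0.6503 − 1.6425) = 0.4961

ln β = 0.496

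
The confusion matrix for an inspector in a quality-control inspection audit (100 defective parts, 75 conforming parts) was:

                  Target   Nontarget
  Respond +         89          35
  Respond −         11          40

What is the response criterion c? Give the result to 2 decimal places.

c = -0.57

H = 89/100 = 0.8900
FA = 35/75 = 0.4667
z(H) = z(0.8900) = 1.2265
z(FA) = z(0.4667) = -0.0836
c = −½·[z(H) + z(FA)] = −0.5 × (1.2265 + (-0.0836)) = -0.57145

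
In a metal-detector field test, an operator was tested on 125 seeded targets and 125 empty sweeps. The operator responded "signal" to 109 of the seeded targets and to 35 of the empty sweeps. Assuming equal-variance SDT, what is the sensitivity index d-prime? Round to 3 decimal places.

H = 109/125 = 0.8720
FA = 35/125 = 0.2800
z(H) = z(0.8720) = 1.1359
z(FA) = z(0.2800) = -0.5828
d' = z(H) − z(FA) = 1.1359 − (-0.5828) = 1.7187

d-prime = 1.719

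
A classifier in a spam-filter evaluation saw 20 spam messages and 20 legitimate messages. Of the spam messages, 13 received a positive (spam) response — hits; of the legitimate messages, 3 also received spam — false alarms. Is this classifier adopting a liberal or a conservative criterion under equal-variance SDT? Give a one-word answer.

conservative

z(H) = 0.385, z(FA) = -1.036
c = −½·(z(H) + z(FA)) = 0.3255
c > 0 → conservative criterion (biased toward responding “no”).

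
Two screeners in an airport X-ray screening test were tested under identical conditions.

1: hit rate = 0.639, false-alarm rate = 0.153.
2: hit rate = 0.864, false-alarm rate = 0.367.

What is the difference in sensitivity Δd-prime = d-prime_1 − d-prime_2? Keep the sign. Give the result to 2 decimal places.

1: z(0.639) = 0.356, z(0.153) = -1.024, d' = 1.380
2: z(0.864) = 1.098, z(0.367) = -0.340, d' = 1.438
Δd' = d'_1 − d'_2 = 1.380 − 1.438 = -0.058
2 has the higher sensitivity.

Δd-prime = -0.06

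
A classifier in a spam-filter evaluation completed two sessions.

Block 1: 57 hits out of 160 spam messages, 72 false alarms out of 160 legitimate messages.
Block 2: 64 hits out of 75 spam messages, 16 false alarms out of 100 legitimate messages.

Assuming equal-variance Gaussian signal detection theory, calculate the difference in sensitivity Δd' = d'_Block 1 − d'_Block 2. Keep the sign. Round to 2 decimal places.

Δd' = -2.29

Block 1: z(0.3563) = -0.368, z(0.4500) = -0.126, d' = -0.242
Block 2: z(0.8533) = 1.051, z(0.1600) = -0.994, d' = 2.045
Δd' = d'_Block 1 − d'_Block 2 = -0.242 − 2.045 = -2.287
Block 2 has the higher sensitivity.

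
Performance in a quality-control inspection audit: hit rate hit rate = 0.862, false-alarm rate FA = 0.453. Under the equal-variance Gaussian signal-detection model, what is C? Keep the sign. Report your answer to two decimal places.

Φ⁻¹(H) = Φ⁻¹(0.862) = 1.0893
Φ⁻¹(FA) = Φ⁻¹(0.453) = -0.1181
c = −½·[z(H) + z(FA)] = −0.5 × (1.0893 + (-0.1181)) = -0.4856

C = -0.49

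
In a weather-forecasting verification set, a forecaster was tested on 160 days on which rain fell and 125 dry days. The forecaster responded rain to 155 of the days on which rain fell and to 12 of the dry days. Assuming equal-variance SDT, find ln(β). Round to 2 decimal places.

H = 155/160 = 0.9688
FA = 12/125 = 0.0960
Φ⁻¹(H) = 1.863
Φ⁻¹(FA) = -1.305
ln β = −½·[z(H)² − z(FA)²] = −0.5 × (3.471 − 1.703) = -0.884

ln β = -0.88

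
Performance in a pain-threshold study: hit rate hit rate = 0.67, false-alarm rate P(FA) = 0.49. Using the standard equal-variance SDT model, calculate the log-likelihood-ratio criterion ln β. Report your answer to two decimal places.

ln β = -0.10

z(H) = z(0.67) = 0.440
z(FA) = z(0.49) = -0.025
ln β = −½·[z(H)² − z(FA)²] = −0.5 × (0.194 − 0.001) = -0.0965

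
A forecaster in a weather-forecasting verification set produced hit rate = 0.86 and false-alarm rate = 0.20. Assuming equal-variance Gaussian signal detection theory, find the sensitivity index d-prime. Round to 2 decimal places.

d-prime = 1.92

z(H) = 1.0803
z(FA) = -0.8416
d' = z(H) − z(FA) = 1.0803 − (-0.8416) = 1.9219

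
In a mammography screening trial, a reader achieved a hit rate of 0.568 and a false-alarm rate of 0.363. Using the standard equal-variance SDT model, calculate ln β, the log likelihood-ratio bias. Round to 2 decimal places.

ln β = 0.05

z(0.568) = 0.171, z(0.363) = -0.350
ln β = −½·[z(H)² − z(FA)²] = −0.5 × (0.029 − 0.123) = 0.047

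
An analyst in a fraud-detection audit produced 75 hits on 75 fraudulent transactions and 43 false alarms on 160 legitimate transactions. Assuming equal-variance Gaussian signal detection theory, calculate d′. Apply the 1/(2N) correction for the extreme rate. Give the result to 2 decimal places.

The hit rate is 75/75 = 1, so apply the 1/(2N) correction: H → 1 − 1/(2·75) = 0.99333.
z(H) = z(0.99333) = 2.475
z(FA) = z(0.26875) = -0.617
d' = 2.475 − (-0.617) = 3.092

d′ = 3.09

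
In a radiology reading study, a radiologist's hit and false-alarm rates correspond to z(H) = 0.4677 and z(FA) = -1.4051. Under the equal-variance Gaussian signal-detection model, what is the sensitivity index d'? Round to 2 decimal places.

d' = 1.87

d' = z(H) − z(FA) = 0.4677 − (-1.4051) = 1.8728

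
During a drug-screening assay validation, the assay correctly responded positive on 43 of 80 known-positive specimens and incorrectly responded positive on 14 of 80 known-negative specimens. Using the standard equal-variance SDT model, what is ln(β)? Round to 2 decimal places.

H = 43/80 = 0.5375
FA = 14/80 = 0.1750
Φ⁻¹(0.5375) = 0.094, Φ⁻¹(0.1750) = -0.935
ln β = −½·[z(H)² − z(FA)²] = −0.5 × (0.009 − 0.874) = 0.4325

ln β = 0.43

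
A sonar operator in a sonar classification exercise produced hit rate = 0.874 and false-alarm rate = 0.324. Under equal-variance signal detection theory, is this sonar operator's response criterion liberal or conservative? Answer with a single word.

z(H) = 1.146, z(FA) = -0.457
c = −½·(z(H) + z(FA)) = -0.3445
c < 0 → liberal criterion (biased toward responding “yes”).

liberal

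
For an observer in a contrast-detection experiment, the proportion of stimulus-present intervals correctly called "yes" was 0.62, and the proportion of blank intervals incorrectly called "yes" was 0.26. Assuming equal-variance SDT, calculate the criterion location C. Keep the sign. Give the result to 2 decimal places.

z(H) = 0.305
z(FA) = -0.643
c = −½·[z(H) + z(FA)] = −0.5 × (0.305 + (-0.643)) = 0.169

C = 0.17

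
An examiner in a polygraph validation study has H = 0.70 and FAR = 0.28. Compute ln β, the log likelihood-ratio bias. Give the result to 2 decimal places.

z(H) = z(0.70) = 0.524
z(FA) = z(0.28) = -0.583
ln β = −½·[z(H)² − z(FA)²] = −0.5 × (0.275 − 0.340) = 0.0325

ln β = 0.03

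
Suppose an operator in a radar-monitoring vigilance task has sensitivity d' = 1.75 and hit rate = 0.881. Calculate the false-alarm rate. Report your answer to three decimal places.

z(hit rate) = z(0.881) = 1.1800
z(FA) = z(H) − d' = 1.1800 − 1.75 = -0.5700
false-alarm rate = Φ(-0.5700) = 0.2843

false-alarm rate = 0.284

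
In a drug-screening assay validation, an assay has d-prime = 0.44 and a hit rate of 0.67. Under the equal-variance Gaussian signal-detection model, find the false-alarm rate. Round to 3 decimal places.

z(hit rate) = z(0.67) = 0.4399
z(FA) = z(H) − d' = 0.4399 − 0.44 = -0.0001
false-alarm rate = Φ(-0.0001) = 0.5000

false-alarm rate = 0.500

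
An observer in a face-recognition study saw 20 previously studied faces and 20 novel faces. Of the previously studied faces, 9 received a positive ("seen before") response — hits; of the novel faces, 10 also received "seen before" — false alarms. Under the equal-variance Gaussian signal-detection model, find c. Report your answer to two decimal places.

H = 9/20 = 0.4500
FA = 10/20 = 0.5000
Φ⁻¹(H) = -0.126
Φ⁻¹(FA) = 0.000
c = −½·[z(H) + z(FA)] = −0.5 × (-0.126 + 0.000) = 0.063
c > 0: the observer has a conservative response bias.

c = 0.06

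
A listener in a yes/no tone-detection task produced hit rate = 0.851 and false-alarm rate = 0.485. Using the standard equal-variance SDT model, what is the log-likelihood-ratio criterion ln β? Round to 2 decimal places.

Φ⁻¹(H) = 1.041
Φ⁻¹(FA) = -0.038
ln β = −½·[z(H)² − z(FA)²] = −0.5 × (1.084 − 0.001) = -0.5415

ln β = -0.54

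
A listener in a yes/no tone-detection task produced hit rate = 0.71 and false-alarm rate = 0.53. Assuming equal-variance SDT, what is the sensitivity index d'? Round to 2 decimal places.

z(H) = z(0.71) = 0.5534
z(FA) = z(0.53) = 0.0753
d' = z(H) − z(FA) = 0.5534 − 0.0753 = 0.4781

d' = 0.48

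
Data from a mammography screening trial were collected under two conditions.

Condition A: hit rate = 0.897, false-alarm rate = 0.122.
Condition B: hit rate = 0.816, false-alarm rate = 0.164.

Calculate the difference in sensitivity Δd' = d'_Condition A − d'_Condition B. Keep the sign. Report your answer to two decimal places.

Condition A: z(0.897) = 1.265, z(0.122) = -1.165, d' = 2.430
Condition B: z(0.816) = 0.900, z(0.164) = -0.978, d' = 1.878
Δd' = d'_Condition A − d'_Condition B = 2.430 − 1.878 = 0.552
Condition A has the higher sensitivity.

Δd' = 0.55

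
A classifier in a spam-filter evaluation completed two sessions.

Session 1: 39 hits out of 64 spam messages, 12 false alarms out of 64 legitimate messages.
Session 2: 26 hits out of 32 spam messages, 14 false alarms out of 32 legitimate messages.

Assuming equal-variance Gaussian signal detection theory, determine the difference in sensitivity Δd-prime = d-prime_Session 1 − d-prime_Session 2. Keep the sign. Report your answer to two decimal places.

Δd-prime = 0.12

Session 1: z(0.6094) = 0.278, z(0.1875) = -0.887, d' = 1.165
Session 2: z(0.8125) = 0.887, z(0.4375) = -0.157, d' = 1.044
Δd' = d'_Session 1 − d'_Session 2 = 1.165 − 1.044 = 0.121
Session 1 has the higher sensitivity.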